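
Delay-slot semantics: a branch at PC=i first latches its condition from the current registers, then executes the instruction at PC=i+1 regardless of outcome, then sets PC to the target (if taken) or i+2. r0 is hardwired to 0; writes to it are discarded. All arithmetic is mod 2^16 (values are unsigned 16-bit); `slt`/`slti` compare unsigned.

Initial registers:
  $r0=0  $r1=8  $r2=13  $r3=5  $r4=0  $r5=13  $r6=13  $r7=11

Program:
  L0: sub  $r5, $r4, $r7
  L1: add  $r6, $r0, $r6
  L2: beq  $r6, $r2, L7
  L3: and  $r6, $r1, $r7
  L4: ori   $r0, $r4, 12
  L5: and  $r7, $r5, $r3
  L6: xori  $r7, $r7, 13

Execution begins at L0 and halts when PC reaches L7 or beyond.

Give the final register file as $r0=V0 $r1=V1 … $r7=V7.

$r0=0 $r1=8 $r2=13 $r3=5 $r4=0 $r5=65525 $r6=8 $r7=11

  step pc=0: sub  $r5, $r4, $r7  regs=(0,8,13,5,0,65525,13,11)
  step pc=1: add  $r6, $r0, $r6  regs=(0,8,13,5,0,65525,13,11)
  step pc=2: beq  $r6, $r2, L7  cond=T  regs=(0,8,13,5,0,65525,13,11)
  step pc=3: and  $r6, $r1, $r7  regs=(0,8,13,5,0,65525,8,11)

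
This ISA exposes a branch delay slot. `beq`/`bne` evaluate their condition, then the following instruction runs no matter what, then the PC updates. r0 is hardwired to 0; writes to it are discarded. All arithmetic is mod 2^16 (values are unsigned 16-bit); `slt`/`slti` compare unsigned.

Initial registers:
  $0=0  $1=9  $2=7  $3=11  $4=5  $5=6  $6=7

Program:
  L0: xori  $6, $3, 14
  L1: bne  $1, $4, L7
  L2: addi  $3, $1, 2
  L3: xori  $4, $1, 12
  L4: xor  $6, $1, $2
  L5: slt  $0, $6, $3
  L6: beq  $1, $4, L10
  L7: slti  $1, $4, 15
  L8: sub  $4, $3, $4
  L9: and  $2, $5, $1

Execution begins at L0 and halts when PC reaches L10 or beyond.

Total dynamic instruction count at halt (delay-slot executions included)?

6

  step pc=0: xori  $6, $3, 14  regs=(0,9,7,11,5,6,5)
  step pc=1: bne  $1, $4, L7  cond=T  regs=(0,9,7,11,5,6,5)
  step pc=2: addi  $3, $1, 2  regs=(0,9,7,11,5,6,5)
  step pc=7: slti  $1, $4, 15  regs=(0,1,7,11,5,6,5)
  step pc=8: sub  $4, $3, $4  regs=(0,1,7,11,6,6,5)
  step pc=9: and  $2, $5, $1  regs=(0,1,0,11,6,6,5)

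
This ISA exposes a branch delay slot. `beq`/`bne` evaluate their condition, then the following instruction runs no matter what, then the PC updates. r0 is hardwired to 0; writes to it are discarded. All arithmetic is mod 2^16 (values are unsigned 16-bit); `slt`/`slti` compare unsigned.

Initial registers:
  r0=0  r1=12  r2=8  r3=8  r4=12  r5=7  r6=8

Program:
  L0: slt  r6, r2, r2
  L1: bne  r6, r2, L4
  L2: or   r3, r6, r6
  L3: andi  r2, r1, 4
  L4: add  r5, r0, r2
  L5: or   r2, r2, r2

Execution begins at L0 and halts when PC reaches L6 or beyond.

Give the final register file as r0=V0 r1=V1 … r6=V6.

  step pc=0: slt  r6, r2, r2  regs=(0,12,8,8,12,7,0)
  step pc=1: bne  r6, r2, L4  cond=T  regs=(0,12,8,8,12,7,0)
  step pc=2: or   r3, r6, r6  regs=(0,12,8,0,12,7,0)
  step pc=4: add  r5, r0, r2  regs=(0,12,8,0,12,8,0)
  step pc=5: or   r2, r2, r2  regs=(0,12,8,0,12,8,0)

r0=0 r1=12 r2=8 r3=0 r4=12 r5=8 r6=0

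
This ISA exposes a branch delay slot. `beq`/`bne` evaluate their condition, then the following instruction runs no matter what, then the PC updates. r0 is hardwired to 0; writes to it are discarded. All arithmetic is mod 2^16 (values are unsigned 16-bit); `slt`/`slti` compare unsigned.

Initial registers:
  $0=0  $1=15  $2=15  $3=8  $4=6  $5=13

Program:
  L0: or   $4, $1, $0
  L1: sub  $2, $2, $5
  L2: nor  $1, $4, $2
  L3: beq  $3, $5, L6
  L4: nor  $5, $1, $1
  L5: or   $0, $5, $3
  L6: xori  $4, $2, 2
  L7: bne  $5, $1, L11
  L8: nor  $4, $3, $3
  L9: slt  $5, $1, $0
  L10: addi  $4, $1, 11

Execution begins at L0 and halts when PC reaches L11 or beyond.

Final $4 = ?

#0 or   $4, $1, $0 ; 0/15/15/8/15/13
#1 sub  $2, $2, $5 ; 0/15/2/8/15/13
#2 nor  $1, $4, $2 ; 0/65520/2/8/15/13
#3 beq  $3, $5, L6 ; 0/65520/2/8/15/13 ; →fallthru
#4 nor  $5, $1, $1 ; 0/65520/2/8/15/15
#5 or   $0, $5, $3 ; 0/65520/2/8/15/15
#6 xori  $4, $2, 2 ; 0/65520/2/8/0/15
#7 bne  $5, $1, L11 ; 0/65520/2/8/0/15 ; →target
#8 nor  $4, $3, $3 ; 0/65520/2/8/65527/15

65527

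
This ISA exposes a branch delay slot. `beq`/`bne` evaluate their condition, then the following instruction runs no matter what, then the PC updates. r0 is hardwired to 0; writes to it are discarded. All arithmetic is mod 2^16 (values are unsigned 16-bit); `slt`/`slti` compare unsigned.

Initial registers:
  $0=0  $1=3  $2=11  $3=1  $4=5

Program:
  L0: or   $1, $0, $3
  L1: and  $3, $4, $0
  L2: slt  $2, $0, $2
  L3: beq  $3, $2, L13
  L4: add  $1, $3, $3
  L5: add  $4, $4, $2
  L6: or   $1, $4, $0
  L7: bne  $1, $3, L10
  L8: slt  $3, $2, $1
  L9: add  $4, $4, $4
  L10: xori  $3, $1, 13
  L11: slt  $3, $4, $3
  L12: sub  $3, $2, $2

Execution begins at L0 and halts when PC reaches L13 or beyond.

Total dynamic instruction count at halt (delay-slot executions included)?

12

#0 or   $1, $0, $3 ; 0/1/11/1/5
#1 and  $3, $4, $0 ; 0/1/11/0/5
#2 slt  $2, $0, $2 ; 0/1/1/0/5
#3 beq  $3, $2, L13 ; 0/1/1/0/5 ; →fallthru
#4 add  $1, $3, $3 ; 0/0/1/0/5
#5 add  $4, $4, $2 ; 0/0/1/0/6
#6 or   $1, $4, $0 ; 0/6/1/0/6
#7 bne  $1, $3, L10 ; 0/6/1/0/6 ; →target
#8 slt  $3, $2, $1 ; 0/6/1/1/6
#10 xori  $3, $1, 13 ; 0/6/1/11/6
#11 slt  $3, $4, $3 ; 0/6/1/1/6
#12 sub  $3, $2, $2 ; 0/6/1/0/6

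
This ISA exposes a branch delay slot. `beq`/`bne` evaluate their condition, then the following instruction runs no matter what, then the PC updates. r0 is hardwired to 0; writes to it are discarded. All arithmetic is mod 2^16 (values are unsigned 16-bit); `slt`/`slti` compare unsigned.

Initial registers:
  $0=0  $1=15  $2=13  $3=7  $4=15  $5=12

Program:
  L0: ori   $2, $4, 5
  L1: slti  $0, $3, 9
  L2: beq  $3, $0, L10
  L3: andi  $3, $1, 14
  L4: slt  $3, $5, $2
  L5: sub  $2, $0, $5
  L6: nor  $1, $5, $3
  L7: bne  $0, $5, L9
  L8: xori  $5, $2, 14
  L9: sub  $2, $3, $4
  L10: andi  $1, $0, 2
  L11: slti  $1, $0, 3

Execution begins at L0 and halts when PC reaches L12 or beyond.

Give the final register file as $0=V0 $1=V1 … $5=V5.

[0] ori   $2, $4, 5  →  {$0:0, $1:15, $2:15, $3:7, $4:15, $5:12}
[1] slti  $0, $3, 9  →  {$0:0, $1:15, $2:15, $3:7, $4:15, $5:12}
[2] beq  $3, $0, L10  →  {$0:0, $1:15, $2:15, $3:7, $4:15, $5:12}  ⟨branch fallthrough⟩
[3] andi  $3, $1, 14  →  {$0:0, $1:15, $2:15, $3:14, $4:15, $5:12}
[4] slt  $3, $5, $2  →  {$0:0, $1:15, $2:15, $3:1, $4:15, $5:12}
[5] sub  $2, $0, $5  →  {$0:0, $1:15, $2:65524, $3:1, $4:15, $5:12}
[6] nor  $1, $5, $3  →  {$0:0, $1:65522, $2:65524, $3:1, $4:15, $5:12}
[7] bne  $0, $5, L9  →  {$0:0, $1:65522, $2:65524, $3:1, $4:15, $5:12}  ⟨branch taken⟩
[8] xori  $5, $2, 14  →  {$0:0, $1:65522, $2:65524, $3:1, $4:15, $5:65530}
[9] sub  $2, $3, $4  →  {$0:0, $1:65522, $2:65522, $3:1, $4:15, $5:65530}
[10] andi  $1, $0, 2  →  {$0:0, $1:0, $2:65522, $3:1, $4:15, $5:65530}
[11] slti  $1, $0, 3  →  {$0:0, $1:1, $2:65522, $3:1, $4:15, $5:65530}

$0=0 $1=1 $2=65522 $3=1 $4=15 $5=65530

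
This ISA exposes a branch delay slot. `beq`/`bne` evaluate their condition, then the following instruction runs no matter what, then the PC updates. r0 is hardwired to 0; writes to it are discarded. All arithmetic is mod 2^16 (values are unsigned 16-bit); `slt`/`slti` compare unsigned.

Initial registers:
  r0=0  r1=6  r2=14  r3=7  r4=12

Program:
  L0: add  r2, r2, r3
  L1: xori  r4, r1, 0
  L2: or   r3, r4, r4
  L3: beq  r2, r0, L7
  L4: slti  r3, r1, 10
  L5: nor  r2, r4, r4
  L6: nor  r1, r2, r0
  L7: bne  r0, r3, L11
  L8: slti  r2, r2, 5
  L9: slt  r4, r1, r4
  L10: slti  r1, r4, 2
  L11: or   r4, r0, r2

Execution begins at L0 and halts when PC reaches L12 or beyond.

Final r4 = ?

[0] add  r2, r2, r3  →  {r0:0, r1:6, r2:21, r3:7, r4:12}
[1] xori  r4, r1, 0  →  {r0:0, r1:6, r2:21, r3:7, r4:6}
[2] or   r3, r4, r4  →  {r0:0, r1:6, r2:21, r3:6, r4:6}
[3] beq  r2, r0, L7  →  {r0:0, r1:6, r2:21, r3:6, r4:6}  ⟨branch fallthrough⟩
[4] slti  r3, r1, 10  →  {r0:0, r1:6, r2:21, r3:1, r4:6}
[5] nor  r2, r4, r4  →  {r0:0, r1:6, r2:65529, r3:1, r4:6}
[6] nor  r1, r2, r0  →  {r0:0, r1:6, r2:65529, r3:1, r4:6}
[7] bne  r0, r3, L11  →  {r0:0, r1:6, r2:65529, r3:1, r4:6}  ⟨branch taken⟩
[8] slti  r2, r2, 5  →  {r0:0, r1:6, r2:0, r3:1, r4:6}
[11] or   r4, r0, r2  →  {r0:0, r1:6, r2:0, r3:1, r4:0}

0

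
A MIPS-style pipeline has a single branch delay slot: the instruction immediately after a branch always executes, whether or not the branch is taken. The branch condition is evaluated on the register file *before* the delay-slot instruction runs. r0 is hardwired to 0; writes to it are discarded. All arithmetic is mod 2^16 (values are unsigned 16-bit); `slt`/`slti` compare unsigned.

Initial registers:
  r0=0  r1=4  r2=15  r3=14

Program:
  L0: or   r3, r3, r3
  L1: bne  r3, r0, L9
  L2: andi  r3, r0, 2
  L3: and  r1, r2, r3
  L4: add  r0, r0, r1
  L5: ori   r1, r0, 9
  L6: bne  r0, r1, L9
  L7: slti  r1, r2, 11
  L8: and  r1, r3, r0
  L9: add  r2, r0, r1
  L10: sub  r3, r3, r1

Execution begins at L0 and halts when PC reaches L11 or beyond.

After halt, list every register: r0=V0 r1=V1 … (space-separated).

[0] or   r3, r3, r3  →  {r0:0, r1:4, r2:15, r3:14}
[1] bne  r3, r0, L9  →  {r0:0, r1:4, r2:15, r3:14}  ⟨branch taken⟩
[2] andi  r3, r0, 2  →  {r0:0, r1:4, r2:15, r3:0}
[9] add  r2, r0, r1  →  {r0:0, r1:4, r2:4, r3:0}
[10] sub  r3, r3, r1  →  {r0:0, r1:4, r2:4, r3:65532}

r0=0 r1=4 r2=4 r3=65532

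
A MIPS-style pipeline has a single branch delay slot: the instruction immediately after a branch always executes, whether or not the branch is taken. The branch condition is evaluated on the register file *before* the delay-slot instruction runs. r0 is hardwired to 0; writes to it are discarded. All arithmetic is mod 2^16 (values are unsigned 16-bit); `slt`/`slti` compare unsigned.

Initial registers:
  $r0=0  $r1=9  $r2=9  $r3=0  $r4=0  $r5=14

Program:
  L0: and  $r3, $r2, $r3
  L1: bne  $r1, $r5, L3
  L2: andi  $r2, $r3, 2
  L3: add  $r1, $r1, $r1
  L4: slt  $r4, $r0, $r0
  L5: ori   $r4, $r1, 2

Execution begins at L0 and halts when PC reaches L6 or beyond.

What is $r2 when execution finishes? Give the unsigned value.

[0] and  $r3, $r2, $r3  →  {$r0:0, $r1:9, $r2:9, $r3:0, $r4:0, $r5:14}
[1] bne  $r1, $r5, L3  →  {$r0:0, $r1:9, $r2:9, $r3:0, $r4:0, $r5:14}  ⟨branch taken⟩
[2] andi  $r2, $r3, 2  →  {$r0:0, $r1:9, $r2:0, $r3:0, $r4:0, $r5:14}
[3] add  $r1, $r1, $r1  →  {$r0:0, $r1:18, $r2:0, $r3:0, $r4:0, $r5:14}
[4] slt  $r4, $r0, $r0  →  {$r0:0, $r1:18, $r2:0, $r3:0, $r4:0, $r5:14}
[5] ori   $r4, $r1, 2  →  {$r0:0, $r1:18, $r2:0, $r3:0, $r4:18, $r5:14}

0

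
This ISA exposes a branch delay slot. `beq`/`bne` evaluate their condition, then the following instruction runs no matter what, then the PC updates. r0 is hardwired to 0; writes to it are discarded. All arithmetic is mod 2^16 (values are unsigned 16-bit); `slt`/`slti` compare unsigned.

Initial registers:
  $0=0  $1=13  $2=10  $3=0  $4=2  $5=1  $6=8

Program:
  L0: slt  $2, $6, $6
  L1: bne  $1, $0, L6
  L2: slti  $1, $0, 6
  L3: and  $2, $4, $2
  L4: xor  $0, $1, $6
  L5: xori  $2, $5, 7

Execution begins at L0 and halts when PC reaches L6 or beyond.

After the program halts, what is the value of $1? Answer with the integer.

  step pc=0: slt  $2, $6, $6  regs=(0,13,0,0,2,1,8)
  step pc=1: bne  $1, $0, L6  cond=T  regs=(0,13,0,0,2,1,8)
  step pc=2: slti  $1, $0, 6  regs=(0,1,0,0,2,1,8)

1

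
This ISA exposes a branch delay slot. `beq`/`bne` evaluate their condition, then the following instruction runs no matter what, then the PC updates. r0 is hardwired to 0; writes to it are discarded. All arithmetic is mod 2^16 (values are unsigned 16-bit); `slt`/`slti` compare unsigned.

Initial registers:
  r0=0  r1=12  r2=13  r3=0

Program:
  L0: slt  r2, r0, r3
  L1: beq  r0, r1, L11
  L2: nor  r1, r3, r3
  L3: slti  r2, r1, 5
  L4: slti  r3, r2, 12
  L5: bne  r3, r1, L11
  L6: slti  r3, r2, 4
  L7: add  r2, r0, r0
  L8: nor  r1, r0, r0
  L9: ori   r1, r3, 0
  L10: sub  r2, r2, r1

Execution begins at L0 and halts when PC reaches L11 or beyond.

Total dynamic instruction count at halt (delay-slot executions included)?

7

[0] slt  r2, r0, r3  →  {r0:0, r1:12, r2:0, r3:0}
[1] beq  r0, r1, L11  →  {r0:0, r1:12, r2:0, r3:0}  ⟨branch fallthrough⟩
[2] nor  r1, r3, r3  →  {r0:0, r1:65535, r2:0, r3:0}
[3] slti  r2, r1, 5  →  {r0:0, r1:65535, r2:0, r3:0}
[4] slti  r3, r2, 12  →  {r0:0, r1:65535, r2:0, r3:1}
[5] bne  r3, r1, L11  →  {r0:0, r1:65535, r2:0, r3:1}  ⟨branch taken⟩
[6] slti  r3, r2, 4  →  {r0:0, r1:65535, r2:0, r3:1}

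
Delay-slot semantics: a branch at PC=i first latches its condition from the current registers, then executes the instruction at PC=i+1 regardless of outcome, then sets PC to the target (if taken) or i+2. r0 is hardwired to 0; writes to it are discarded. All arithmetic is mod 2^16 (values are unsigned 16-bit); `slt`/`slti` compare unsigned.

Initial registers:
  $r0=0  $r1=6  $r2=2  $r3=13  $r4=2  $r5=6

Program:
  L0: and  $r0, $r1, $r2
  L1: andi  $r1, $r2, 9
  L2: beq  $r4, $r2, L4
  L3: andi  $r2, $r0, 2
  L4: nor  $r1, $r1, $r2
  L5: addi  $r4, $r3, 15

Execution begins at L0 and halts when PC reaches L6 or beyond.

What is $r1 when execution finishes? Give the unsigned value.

65535

PC=0  and  $r0, $r1, $r2     | $r0=0 $r1=6 $r2=2 $r3=13 $r4=2 $r5=6
PC=1  andi  $r1, $r2, 9      | $r0=0 $r1=0 $r2=2 $r3=13 $r4=2 $r5=6
PC=2  beq  $r4, $r2, L4      | $r0=0 $r1=0 $r2=2 $r3=13 $r4=2 $r5=6  [TAKEN]
PC=3  andi  $r2, $r0, 2      | $r0=0 $r1=0 $r2=0 $r3=13 $r4=2 $r5=6
PC=4  nor  $r1, $r1, $r2     | $r0=0 $r1=65535 $r2=0 $r3=13 $r4=2 $r5=6
PC=5  addi  $r4, $r3, 15     | $r0=0 $r1=65535 $r2=0 $r3=13 $r4=28 $r5=6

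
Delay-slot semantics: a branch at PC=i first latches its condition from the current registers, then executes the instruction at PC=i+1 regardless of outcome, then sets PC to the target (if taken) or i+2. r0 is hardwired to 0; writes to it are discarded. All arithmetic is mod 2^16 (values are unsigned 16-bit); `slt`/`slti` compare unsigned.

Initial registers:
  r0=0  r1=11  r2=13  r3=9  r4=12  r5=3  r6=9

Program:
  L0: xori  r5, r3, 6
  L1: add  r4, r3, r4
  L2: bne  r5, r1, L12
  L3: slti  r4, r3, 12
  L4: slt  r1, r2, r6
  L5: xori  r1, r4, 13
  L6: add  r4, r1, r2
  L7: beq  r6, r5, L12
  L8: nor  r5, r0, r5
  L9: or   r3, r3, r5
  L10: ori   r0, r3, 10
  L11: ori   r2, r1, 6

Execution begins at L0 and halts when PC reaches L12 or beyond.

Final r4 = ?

1

[0] xori  r5, r3, 6  →  {r0:0, r1:11, r2:13, r3:9, r4:12, r5:15, r6:9}
[1] add  r4, r3, r4  →  {r0:0, r1:11, r2:13, r3:9, r4:21, r5:15, r6:9}
[2] bne  r5, r1, L12  →  {r0:0, r1:11, r2:13, r3:9, r4:21, r5:15, r6:9}  ⟨branch taken⟩
[3] slti  r4, r3, 12  →  {r0:0, r1:11, r2:13, r3:9, r4:1, r5:15, r6:9}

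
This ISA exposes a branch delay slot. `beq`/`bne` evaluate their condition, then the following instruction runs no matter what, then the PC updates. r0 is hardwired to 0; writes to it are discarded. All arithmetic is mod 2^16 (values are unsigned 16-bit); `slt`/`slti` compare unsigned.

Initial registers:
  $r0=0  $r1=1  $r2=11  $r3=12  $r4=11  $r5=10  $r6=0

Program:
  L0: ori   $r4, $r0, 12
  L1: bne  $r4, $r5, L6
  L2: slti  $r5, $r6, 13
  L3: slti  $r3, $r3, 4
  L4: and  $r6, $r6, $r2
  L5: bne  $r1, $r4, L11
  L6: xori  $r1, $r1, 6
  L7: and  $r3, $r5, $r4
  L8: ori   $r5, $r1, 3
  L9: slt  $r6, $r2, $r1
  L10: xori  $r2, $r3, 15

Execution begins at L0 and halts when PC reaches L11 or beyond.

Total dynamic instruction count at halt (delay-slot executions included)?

PC=0  ori   $r4, $r0, 12     | $r0=0 $r1=1 $r2=11 $r3=12 $r4=12 $r5=10 $r6=0
PC=1  bne  $r4, $r5, L6      | $r0=0 $r1=1 $r2=11 $r3=12 $r4=12 $r5=10 $r6=0  [TAKEN]
PC=2  slti  $r5, $r6, 13     | $r0=0 $r1=1 $r2=11 $r3=12 $r4=12 $r5=1 $r6=0
PC=6  xori  $r1, $r1, 6      | $r0=0 $r1=7 $r2=11 $r3=12 $r4=12 $r5=1 $r6=0
PC=7  and  $r3, $r5, $r4     | $r0=0 $r1=7 $r2=11 $r3=0 $r4=12 $r5=1 $r6=0
PC=8  ori   $r5, $r1, 3      | $r0=0 $r1=7 $r2=11 $r3=0 $r4=12 $r5=7 $r6=0
PC=9  slt  $r6, $r2, $r1     | $r0=0 $r1=7 $r2=11 $r3=0 $r4=12 $r5=7 $r6=0
PC=10 xori  $r2, $r3, 15     | $r0=0 $r1=7 $r2=15 $r3=0 $r4=12 $r5=7 $r6=0

8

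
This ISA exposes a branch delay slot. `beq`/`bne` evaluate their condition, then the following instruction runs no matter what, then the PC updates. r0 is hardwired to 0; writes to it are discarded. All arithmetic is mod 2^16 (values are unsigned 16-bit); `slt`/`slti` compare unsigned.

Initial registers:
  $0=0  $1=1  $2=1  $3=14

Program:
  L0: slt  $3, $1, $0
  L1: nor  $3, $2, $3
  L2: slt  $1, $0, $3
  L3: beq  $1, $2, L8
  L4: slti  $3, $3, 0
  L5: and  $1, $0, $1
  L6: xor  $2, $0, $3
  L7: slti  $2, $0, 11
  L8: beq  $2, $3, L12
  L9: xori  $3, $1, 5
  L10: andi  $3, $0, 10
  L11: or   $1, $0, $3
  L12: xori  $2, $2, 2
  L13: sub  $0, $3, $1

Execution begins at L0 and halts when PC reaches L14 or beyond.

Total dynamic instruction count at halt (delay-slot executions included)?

[0] slt  $3, $1, $0  →  {$0:0, $1:1, $2:1, $3:0}
[1] nor  $3, $2, $3  →  {$0:0, $1:1, $2:1, $3:65534}
[2] slt  $1, $0, $3  →  {$0:0, $1:1, $2:1, $3:65534}
[3] beq  $1, $2, L8  →  {$0:0, $1:1, $2:1, $3:65534}  ⟨branch taken⟩
[4] slti  $3, $3, 0  →  {$0:0, $1:1, $2:1, $3:0}
[8] beq  $2, $3, L12  →  {$0:0, $1:1, $2:1, $3:0}  ⟨branch fallthrough⟩
[9] xori  $3, $1, 5  →  {$0:0, $1:1, $2:1, $3:4}
[10] andi  $3, $0, 10  →  {$0:0, $1:1, $2:1, $3:0}
[11] or   $1, $0, $3  →  {$0:0, $1:0, $2:1, $3:0}
[12] xori  $2, $2, 2  →  {$0:0, $1:0, $2:3, $3:0}
[13] sub  $0, $3, $1  →  {$0:0, $1:0, $2:3, $3:0}

11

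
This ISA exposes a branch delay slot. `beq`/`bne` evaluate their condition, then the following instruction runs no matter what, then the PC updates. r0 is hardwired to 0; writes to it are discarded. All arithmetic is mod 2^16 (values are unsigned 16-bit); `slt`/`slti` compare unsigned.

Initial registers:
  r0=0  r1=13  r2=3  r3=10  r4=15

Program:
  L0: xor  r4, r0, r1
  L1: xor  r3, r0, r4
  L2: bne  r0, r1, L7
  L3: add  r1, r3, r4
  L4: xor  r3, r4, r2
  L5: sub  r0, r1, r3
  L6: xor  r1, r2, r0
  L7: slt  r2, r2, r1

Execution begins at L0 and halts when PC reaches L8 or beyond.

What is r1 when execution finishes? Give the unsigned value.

26

#0 xor  r4, r0, r1 ; 0/13/3/10/13
#1 xor  r3, r0, r4 ; 0/13/3/13/13
#2 bne  r0, r1, L7 ; 0/13/3/13/13 ; →target
#3 add  r1, r3, r4 ; 0/26/3/13/13
#7 slt  r2, r2, r1 ; 0/26/1/13/13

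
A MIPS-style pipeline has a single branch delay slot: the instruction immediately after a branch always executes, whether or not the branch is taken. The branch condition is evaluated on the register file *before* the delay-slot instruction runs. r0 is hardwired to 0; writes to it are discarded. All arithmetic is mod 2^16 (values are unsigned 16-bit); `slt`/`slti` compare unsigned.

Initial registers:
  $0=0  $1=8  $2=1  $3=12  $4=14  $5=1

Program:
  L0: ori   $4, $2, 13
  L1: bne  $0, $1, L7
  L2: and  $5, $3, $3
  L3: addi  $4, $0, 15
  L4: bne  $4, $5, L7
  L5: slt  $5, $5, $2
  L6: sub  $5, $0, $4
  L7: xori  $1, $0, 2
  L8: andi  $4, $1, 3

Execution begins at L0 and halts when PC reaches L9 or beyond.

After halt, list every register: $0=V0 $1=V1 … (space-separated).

$0=0 $1=2 $2=1 $3=12 $4=2 $5=12

#0 ori   $4, $2, 13 ; 0/8/1/12/13/1
#1 bne  $0, $1, L7 ; 0/8/1/12/13/1 ; →target
#2 and  $5, $3, $3 ; 0/8/1/12/13/12
#7 xori  $1, $0, 2 ; 0/2/1/12/13/12
#8 andi  $4, $1, 3 ; 0/2/1/12/2/12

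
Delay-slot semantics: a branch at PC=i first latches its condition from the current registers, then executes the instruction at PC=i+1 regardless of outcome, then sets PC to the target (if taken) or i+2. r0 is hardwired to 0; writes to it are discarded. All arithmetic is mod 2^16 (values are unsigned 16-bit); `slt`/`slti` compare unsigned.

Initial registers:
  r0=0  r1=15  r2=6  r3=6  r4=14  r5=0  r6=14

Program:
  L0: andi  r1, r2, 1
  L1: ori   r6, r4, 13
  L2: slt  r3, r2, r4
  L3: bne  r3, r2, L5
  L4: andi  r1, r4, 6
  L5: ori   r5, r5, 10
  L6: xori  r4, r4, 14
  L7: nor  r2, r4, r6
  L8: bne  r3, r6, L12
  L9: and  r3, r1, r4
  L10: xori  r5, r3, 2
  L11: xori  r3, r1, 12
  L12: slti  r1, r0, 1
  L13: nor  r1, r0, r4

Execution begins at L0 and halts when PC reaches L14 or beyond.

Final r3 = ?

#0 andi  r1, r2, 1 ; 0/0/6/6/14/0/14
#1 ori   r6, r4, 13 ; 0/0/6/6/14/0/15
#2 slt  r3, r2, r4 ; 0/0/6/1/14/0/15
#3 bne  r3, r2, L5 ; 0/0/6/1/14/0/15 ; →target
#4 andi  r1, r4, 6 ; 0/6/6/1/14/0/15
#5 ori   r5, r5, 10 ; 0/6/6/1/14/10/15
#6 xori  r4, r4, 14 ; 0/6/6/1/0/10/15
#7 nor  r2, r4, r6 ; 0/6/65520/1/0/10/15
#8 bne  r3, r6, L12 ; 0/6/65520/1/0/10/15 ; →target
#9 and  r3, r1, r4 ; 0/6/65520/0/0/10/15
#12 slti  r1, r0, 1 ; 0/1/65520/0/0/10/15
#13 nor  r1, r0, r4 ; 0/65535/65520/0/0/10/15

0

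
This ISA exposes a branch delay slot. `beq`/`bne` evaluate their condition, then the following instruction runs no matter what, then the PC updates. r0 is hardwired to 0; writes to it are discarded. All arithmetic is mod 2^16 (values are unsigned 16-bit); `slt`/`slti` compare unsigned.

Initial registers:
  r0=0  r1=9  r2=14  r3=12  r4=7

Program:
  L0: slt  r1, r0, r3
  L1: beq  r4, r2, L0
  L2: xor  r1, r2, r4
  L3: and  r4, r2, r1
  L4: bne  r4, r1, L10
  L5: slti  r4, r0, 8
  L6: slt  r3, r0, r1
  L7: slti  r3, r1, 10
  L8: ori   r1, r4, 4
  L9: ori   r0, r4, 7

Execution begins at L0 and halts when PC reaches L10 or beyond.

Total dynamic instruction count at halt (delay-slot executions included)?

#0 slt  r1, r0, r3 ; 0/1/14/12/7
#1 beq  r4, r2, L0 ; 0/1/14/12/7 ; →fallthru
#2 xor  r1, r2, r4 ; 0/9/14/12/7
#3 and  r4, r2, r1 ; 0/9/14/12/8
#4 bne  r4, r1, L10 ; 0/9/14/12/8 ; →target
#5 slti  r4, r0, 8 ; 0/9/14/12/1

6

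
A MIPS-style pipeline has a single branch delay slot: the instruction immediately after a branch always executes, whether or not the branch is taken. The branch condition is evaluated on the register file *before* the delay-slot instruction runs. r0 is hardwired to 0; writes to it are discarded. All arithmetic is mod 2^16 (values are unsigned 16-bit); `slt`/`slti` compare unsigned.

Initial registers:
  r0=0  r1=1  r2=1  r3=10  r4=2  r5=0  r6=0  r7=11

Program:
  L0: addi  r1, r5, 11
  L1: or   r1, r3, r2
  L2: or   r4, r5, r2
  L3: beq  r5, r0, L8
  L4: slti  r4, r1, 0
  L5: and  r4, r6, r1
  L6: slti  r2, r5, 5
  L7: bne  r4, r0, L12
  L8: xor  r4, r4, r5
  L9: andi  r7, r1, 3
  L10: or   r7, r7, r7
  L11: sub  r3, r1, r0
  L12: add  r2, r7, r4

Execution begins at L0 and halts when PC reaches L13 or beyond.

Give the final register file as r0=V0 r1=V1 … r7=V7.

#0 addi  r1, r5, 11 ; 0/11/1/10/2/0/0/11
#1 or   r1, r3, r2 ; 0/11/1/10/2/0/0/11
#2 or   r4, r5, r2 ; 0/11/1/10/1/0/0/11
#3 beq  r5, r0, L8 ; 0/11/1/10/1/0/0/11 ; →target
#4 slti  r4, r1, 0 ; 0/11/1/10/0/0/0/11
#8 xor  r4, r4, r5 ; 0/11/1/10/0/0/0/11
#9 andi  r7, r1, 3 ; 0/11/1/10/0/0/0/3
#10 or   r7, r7, r7 ; 0/11/1/10/0/0/0/3
#11 sub  r3, r1, r0 ; 0/11/1/11/0/0/0/3
#12 add  r2, r7, r4 ; 0/11/3/11/0/0/0/3

r0=0 r1=11 r2=3 r3=11 r4=0 r5=0 r6=0 r7=3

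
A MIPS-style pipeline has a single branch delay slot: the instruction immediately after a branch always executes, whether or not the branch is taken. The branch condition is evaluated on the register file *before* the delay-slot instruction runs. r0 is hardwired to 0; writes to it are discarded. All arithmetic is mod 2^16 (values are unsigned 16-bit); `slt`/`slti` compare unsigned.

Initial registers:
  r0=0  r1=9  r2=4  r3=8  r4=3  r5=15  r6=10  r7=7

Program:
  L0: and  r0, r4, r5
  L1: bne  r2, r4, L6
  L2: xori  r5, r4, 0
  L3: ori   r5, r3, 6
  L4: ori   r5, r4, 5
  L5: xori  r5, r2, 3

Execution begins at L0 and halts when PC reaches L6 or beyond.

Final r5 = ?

[0] and  r0, r4, r5  →  {r0:0, r1:9, r2:4, r3:8, r4:3, r5:15, r6:10, r7:7}
[1] bne  r2, r4, L6  →  {r0:0, r1:9, r2:4, r3:8, r4:3, r5:15, r6:10, r7:7}  ⟨branch taken⟩
[2] xori  r5, r4, 0  →  {r0:0, r1:9, r2:4, r3:8, r4:3, r5:3, r6:10, r7:7}

3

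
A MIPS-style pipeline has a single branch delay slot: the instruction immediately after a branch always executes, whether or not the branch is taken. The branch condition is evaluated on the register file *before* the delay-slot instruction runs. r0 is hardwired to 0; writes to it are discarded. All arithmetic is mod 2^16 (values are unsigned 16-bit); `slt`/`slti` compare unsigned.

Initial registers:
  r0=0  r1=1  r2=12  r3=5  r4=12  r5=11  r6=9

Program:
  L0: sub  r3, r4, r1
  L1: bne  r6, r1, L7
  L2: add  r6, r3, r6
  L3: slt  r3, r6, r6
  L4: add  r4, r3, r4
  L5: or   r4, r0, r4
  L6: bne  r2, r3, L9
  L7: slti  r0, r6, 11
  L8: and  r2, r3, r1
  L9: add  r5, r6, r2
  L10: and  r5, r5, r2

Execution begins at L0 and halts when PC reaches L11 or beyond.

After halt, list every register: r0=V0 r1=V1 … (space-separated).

r0=0 r1=1 r2=1 r3=11 r4=12 r5=1 r6=20

#0 sub  r3, r4, r1 ; 0/1/12/11/12/11/9
#1 bne  r6, r1, L7 ; 0/1/12/11/12/11/9 ; →target
#2 add  r6, r3, r6 ; 0/1/12/11/12/11/20
#7 slti  r0, r6, 11 ; 0/1/12/11/12/11/20
#8 and  r2, r3, r1 ; 0/1/1/11/12/11/20
#9 add  r5, r6, r2 ; 0/1/1/11/12/21/20
#10 and  r5, r5, r2 ; 0/1/1/11/12/1/20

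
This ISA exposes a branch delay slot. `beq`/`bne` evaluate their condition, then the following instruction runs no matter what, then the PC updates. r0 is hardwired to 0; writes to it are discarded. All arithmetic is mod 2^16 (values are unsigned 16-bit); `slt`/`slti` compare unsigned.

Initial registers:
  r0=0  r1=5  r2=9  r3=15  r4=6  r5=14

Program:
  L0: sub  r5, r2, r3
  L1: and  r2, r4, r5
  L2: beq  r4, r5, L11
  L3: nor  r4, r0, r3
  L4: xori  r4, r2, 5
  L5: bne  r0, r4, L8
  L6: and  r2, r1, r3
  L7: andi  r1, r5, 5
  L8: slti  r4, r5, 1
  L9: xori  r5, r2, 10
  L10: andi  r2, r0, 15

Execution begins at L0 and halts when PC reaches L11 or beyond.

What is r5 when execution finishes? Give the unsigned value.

PC=0  sub  r5, r2, r3        | r0=0 r1=5 r2=9 r3=15 r4=6 r5=65530
PC=1  and  r2, r4, r5        | r0=0 r1=5 r2=2 r3=15 r4=6 r5=65530
PC=2  beq  r4, r5, L11       | r0=0 r1=5 r2=2 r3=15 r4=6 r5=65530  [not taken]
PC=3  nor  r4, r0, r3        | r0=0 r1=5 r2=2 r3=15 r4=65520 r5=65530
PC=4  xori  r4, r2, 5        | r0=0 r1=5 r2=2 r3=15 r4=7 r5=65530
PC=5  bne  r0, r4, L8        | r0=0 r1=5 r2=2 r3=15 r4=7 r5=65530  [TAKEN]
PC=6  and  r2, r1, r3        | r0=0 r1=5 r2=5 r3=15 r4=7 r5=65530
PC=8  slti  r4, r5, 1        | r0=0 r1=5 r2=5 r3=15 r4=0 r5=65530
PC=9  xori  r5, r2, 10       | r0=0 r1=5 r2=5 r3=15 r4=0 r5=15
PC=10 andi  r2, r0, 15       | r0=0 r1=5 r2=0 r3=15 r4=0 r5=15

15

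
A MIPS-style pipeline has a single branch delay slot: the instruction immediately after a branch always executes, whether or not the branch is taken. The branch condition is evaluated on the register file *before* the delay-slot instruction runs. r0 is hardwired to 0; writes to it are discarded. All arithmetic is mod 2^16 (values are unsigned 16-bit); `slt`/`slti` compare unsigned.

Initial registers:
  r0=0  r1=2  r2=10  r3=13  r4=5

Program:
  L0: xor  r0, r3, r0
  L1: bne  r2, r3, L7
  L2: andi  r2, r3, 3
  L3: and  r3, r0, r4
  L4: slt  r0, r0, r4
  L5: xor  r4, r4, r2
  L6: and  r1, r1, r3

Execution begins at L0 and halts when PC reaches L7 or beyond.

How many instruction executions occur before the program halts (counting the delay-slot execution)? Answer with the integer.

3

PC=0  xor  r0, r3, r0        | r0=0 r1=2 r2=10 r3=13 r4=5
PC=1  bne  r2, r3, L7        | r0=0 r1=2 r2=10 r3=13 r4=5  [TAKEN]
PC=2  andi  r2, r3, 3        | r0=0 r1=2 r2=1 r3=13 r4=5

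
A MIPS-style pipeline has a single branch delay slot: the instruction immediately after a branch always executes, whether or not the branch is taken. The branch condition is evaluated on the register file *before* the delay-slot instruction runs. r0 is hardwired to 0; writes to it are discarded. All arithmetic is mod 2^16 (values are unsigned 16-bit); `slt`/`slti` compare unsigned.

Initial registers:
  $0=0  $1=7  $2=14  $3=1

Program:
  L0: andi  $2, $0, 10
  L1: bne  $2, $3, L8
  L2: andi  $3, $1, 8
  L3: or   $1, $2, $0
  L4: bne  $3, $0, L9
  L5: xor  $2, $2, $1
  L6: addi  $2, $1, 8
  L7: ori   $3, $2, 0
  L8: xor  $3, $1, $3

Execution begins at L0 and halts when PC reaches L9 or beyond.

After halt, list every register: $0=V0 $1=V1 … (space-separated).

PC=0  andi  $2, $0, 10       | $0=0 $1=7 $2=0 $3=1
PC=1  bne  $2, $3, L8        | $0=0 $1=7 $2=0 $3=1  [TAKEN]
PC=2  andi  $3, $1, 8        | $0=0 $1=7 $2=0 $3=0
PC=8  xor  $3, $1, $3        | $0=0 $1=7 $2=0 $3=7

$0=0 $1=7 $2=0 $3=7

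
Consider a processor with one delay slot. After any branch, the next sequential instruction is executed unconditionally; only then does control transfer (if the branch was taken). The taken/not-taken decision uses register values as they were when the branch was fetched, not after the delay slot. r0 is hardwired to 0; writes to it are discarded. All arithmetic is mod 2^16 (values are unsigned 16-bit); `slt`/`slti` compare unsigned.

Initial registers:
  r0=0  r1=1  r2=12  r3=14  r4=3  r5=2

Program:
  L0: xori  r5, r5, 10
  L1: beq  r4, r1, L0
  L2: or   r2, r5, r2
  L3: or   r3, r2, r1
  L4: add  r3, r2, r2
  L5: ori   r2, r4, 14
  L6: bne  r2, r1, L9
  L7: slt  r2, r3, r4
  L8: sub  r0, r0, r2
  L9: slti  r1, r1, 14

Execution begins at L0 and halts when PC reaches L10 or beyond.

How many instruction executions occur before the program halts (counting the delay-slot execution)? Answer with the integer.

[0] xori  r5, r5, 10  →  {r0:0, r1:1, r2:12, r3:14, r4:3, r5:8}
[1] beq  r4, r1, L0  →  {r0:0, r1:1, r2:12, r3:14, r4:3, r5:8}  ⟨branch fallthrough⟩
[2] or   r2, r5, r2  →  {r0:0, r1:1, r2:12, r3:14, r4:3, r5:8}
[3] or   r3, r2, r1  →  {r0:0, r1:1, r2:12, r3:13, r4:3, r5:8}
[4] add  r3, r2, r2  →  {r0:0, r1:1, r2:12, r3:24, r4:3, r5:8}
[5] ori   r2, r4, 14  →  {r0:0, r1:1, r2:15, r3:24, r4:3, r5:8}
[6] bne  r2, r1, L9  →  {r0:0, r1:1, r2:15, r3:24, r4:3, r5:8}  ⟨branch taken⟩
[7] slt  r2, r3, r4  →  {r0:0, r1:1, r2:0, r3:24, r4:3, r5:8}
[9] slti  r1, r1, 14  →  {r0:0, r1:1, r2:0, r3:24, r4:3, r5:8}

9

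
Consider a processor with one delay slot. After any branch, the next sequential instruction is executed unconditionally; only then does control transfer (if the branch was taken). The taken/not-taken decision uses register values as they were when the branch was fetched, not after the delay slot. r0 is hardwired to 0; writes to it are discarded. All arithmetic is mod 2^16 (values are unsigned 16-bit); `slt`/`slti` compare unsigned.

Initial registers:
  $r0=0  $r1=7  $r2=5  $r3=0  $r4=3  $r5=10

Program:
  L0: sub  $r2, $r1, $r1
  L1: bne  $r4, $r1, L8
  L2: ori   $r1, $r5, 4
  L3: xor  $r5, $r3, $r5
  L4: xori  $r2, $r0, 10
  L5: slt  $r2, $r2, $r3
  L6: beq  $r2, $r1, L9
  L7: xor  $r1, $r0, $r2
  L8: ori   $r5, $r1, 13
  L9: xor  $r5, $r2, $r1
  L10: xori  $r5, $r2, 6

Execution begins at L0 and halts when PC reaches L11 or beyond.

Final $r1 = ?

#0 sub  $r2, $r1, $r1 ; 0/7/0/0/3/10
#1 bne  $r4, $r1, L8 ; 0/7/0/0/3/10 ; →target
#2 ori   $r1, $r5, 4 ; 0/14/0/0/3/10
#8 ori   $r5, $r1, 13 ; 0/14/0/0/3/15
#9 xor  $r5, $r2, $r1 ; 0/14/0/0/3/14
#10 xori  $r5, $r2, 6 ; 0/14/0/0/3/6

14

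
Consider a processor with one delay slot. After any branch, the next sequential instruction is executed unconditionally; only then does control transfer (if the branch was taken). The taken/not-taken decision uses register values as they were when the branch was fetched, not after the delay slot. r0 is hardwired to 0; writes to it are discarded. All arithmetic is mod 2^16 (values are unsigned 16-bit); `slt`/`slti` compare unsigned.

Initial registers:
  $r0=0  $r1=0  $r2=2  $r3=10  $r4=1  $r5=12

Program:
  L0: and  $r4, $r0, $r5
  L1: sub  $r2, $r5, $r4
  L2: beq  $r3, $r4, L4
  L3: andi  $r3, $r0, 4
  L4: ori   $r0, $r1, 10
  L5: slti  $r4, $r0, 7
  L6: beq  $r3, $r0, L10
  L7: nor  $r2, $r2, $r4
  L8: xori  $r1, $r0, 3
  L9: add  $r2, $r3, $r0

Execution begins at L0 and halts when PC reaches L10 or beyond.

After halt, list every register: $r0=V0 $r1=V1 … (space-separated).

$r0=0 $r1=0 $r2=65522 $r3=0 $r4=1 $r5=12

#0 and  $r4, $r0, $r5 ; 0/0/2/10/0/12
#1 sub  $r2, $r5, $r4 ; 0/0/12/10/0/12
#2 beq  $r3, $r4, L4 ; 0/0/12/10/0/12 ; →fallthru
#3 andi  $r3, $r0, 4 ; 0/0/12/0/0/12
#4 ori   $r0, $r1, 10 ; 0/0/12/0/0/12
#5 slti  $r4, $r0, 7 ; 0/0/12/0/1/12
#6 beq  $r3, $r0, L10 ; 0/0/12/0/1/12 ; →target
#7 nor  $r2, $r2, $r4 ; 0/0/65522/0/1/12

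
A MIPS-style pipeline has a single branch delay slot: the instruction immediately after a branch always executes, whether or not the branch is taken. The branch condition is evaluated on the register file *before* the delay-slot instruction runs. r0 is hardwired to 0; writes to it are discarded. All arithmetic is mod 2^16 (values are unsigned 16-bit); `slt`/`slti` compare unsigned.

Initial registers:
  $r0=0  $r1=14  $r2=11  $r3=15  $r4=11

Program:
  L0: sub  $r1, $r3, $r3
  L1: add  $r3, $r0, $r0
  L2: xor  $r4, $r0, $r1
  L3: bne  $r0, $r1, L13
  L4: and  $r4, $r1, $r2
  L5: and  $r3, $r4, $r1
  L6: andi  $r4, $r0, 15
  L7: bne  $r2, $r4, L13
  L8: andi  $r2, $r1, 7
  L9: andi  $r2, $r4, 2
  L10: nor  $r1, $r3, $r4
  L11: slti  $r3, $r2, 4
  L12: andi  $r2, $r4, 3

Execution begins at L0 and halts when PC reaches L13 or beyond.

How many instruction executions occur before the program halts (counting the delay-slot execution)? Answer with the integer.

#0 sub  $r1, $r3, $r3 ; 0/0/11/15/11
#1 add  $r3, $r0, $r0 ; 0/0/11/0/11
#2 xor  $r4, $r0, $r1 ; 0/0/11/0/0
#3 bne  $r0, $r1, L13 ; 0/0/11/0/0 ; →fallthru
#4 and  $r4, $r1, $r2 ; 0/0/11/0/0
#5 and  $r3, $r4, $r1 ; 0/0/11/0/0
#6 andi  $r4, $r0, 15 ; 0/0/11/0/0
#7 bne  $r2, $r4, L13 ; 0/0/11/0/0 ; →target
#8 andi  $r2, $r1, 7 ; 0/0/0/0/0

9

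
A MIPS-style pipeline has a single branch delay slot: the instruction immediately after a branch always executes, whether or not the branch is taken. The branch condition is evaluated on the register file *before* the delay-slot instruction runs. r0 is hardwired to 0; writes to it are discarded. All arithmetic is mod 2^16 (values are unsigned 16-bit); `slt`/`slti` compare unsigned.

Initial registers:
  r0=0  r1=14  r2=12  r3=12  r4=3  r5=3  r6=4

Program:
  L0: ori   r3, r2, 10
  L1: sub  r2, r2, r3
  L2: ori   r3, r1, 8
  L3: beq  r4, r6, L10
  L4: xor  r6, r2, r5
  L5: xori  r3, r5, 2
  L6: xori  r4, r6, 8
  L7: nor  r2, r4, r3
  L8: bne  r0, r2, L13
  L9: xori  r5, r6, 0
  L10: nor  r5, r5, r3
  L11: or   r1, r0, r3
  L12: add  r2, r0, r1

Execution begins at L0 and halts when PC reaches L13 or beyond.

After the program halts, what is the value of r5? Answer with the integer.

65533

PC=0  ori   r3, r2, 10       | r0=0 r1=14 r2=12 r3=14 r4=3 r5=3 r6=4
PC=1  sub  r2, r2, r3        | r0=0 r1=14 r2=65534 r3=14 r4=3 r5=3 r6=4
PC=2  ori   r3, r1, 8        | r0=0 r1=14 r2=65534 r3=14 r4=3 r5=3 r6=4
PC=3  beq  r4, r6, L10       | r0=0 r1=14 r2=65534 r3=14 r4=3 r5=3 r6=4  [not taken]
PC=4  xor  r6, r2, r5        | r0=0 r1=14 r2=65534 r3=14 r4=3 r5=3 r6=65533
PC=5  xori  r3, r5, 2        | r0=0 r1=14 r2=65534 r3=1 r4=3 r5=3 r6=65533
PC=6  xori  r4, r6, 8        | r0=0 r1=14 r2=65534 r3=1 r4=65525 r5=3 r6=65533
PC=7  nor  r2, r4, r3        | r0=0 r1=14 r2=10 r3=1 r4=65525 r5=3 r6=65533
PC=8  bne  r0, r2, L13       | r0=0 r1=14 r2=10 r3=1 r4=65525 r5=3 r6=65533  [TAKEN]
PC=9  xori  r5, r6, 0        | r0=0 r1=14 r2=10 r3=1 r4=65525 r5=65533 r6=65533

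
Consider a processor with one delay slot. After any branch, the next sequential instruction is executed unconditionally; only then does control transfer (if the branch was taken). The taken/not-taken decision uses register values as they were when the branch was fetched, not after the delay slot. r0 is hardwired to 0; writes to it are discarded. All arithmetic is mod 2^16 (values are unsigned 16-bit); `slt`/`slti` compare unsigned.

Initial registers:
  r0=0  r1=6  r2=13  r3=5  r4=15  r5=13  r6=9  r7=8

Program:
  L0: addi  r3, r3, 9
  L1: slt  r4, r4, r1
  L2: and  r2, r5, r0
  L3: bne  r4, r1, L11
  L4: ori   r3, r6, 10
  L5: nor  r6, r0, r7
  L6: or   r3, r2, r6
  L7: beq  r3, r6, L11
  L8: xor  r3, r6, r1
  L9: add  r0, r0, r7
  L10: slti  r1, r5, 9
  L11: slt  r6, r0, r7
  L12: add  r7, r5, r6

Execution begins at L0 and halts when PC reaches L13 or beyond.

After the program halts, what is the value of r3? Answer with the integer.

11

PC=0  addi  r3, r3, 9        | r0=0 r1=6 r2=13 r3=14 r4=15 r5=13 r6=9 r7=8
PC=1  slt  r4, r4, r1        | r0=0 r1=6 r2=13 r3=14 r4=0 r5=13 r6=9 r7=8
PC=2  and  r2, r5, r0        | r0=0 r1=6 r2=0 r3=14 r4=0 r5=13 r6=9 r7=8
PC=3  bne  r4, r1, L11       | r0=0 r1=6 r2=0 r3=14 r4=0 r5=13 r6=9 r7=8  [TAKEN]
PC=4  ori   r3, r6, 10       | r0=0 r1=6 r2=0 r3=11 r4=0 r5=13 r6=9 r7=8
PC=11 slt  r6, r0, r7        | r0=0 r1=6 r2=0 r3=11 r4=0 r5=13 r6=1 r7=8
PC=12 add  r7, r5, r6        | r0=0 r1=6 r2=0 r3=11 r4=0 r5=13 r6=1 r7=14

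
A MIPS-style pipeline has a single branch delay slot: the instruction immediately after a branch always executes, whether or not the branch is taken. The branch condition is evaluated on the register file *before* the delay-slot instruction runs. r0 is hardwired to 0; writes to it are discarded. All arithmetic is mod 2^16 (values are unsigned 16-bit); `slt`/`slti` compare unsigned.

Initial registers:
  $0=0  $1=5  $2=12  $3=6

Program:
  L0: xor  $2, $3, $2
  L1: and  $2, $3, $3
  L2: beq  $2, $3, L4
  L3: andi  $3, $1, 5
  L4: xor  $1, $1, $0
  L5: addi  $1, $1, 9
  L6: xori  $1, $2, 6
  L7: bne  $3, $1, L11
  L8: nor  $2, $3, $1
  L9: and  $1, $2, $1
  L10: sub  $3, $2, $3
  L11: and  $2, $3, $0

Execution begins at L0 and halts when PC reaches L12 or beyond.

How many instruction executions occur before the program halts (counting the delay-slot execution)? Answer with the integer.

10

  step pc=0: xor  $2, $3, $2  regs=(0,5,10,6)
  step pc=1: and  $2, $3, $3  regs=(0,5,6,6)
  step pc=2: beq  $2, $3, L4  cond=T  regs=(0,5,6,6)
  step pc=3: andi  $3, $1, 5  regs=(0,5,6,5)
  step pc=4: xor  $1, $1, $0  regs=(0,5,6,5)
  step pc=5: addi  $1, $1, 9  regs=(0,14,6,5)
  step pc=6: xori  $1, $2, 6  regs=(0,0,6,5)
  step pc=7: bne  $3, $1, L11  cond=T  regs=(0,0,6,5)
  step pc=8: nor  $2, $3, $1  regs=(0,0,65530,5)
  step pc=11: and  $2, $3, $0  regs=(0,0,0,5)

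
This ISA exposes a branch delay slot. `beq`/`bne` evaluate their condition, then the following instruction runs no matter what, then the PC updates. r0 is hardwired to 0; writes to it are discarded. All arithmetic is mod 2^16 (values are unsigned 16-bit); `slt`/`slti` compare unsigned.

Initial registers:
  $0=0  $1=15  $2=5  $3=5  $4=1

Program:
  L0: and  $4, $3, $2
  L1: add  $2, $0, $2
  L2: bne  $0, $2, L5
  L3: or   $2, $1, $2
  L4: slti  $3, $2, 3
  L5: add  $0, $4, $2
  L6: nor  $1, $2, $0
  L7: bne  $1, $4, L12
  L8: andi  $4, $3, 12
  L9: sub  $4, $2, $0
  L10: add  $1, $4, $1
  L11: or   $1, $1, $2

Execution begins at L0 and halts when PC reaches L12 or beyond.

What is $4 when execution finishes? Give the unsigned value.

  step pc=0: and  $4, $3, $2  regs=(0,15,5,5,5)
  step pc=1: add  $2, $0, $2  regs=(0,15,5,5,5)
  step pc=2: bne  $0, $2, L5  cond=T  regs=(0,15,5,5,5)
  step pc=3: or   $2, $1, $2  regs=(0,15,15,5,5)
  step pc=5: add  $0, $4, $2  regs=(0,15,15,5,5)
  step pc=6: nor  $1, $2, $0  regs=(0,65520,15,5,5)
  step pc=7: bne  $1, $4, L12  cond=T  regs=(0,65520,15,5,5)
  step pc=8: andi  $4, $3, 12  regs=(0,65520,15,5,4)

4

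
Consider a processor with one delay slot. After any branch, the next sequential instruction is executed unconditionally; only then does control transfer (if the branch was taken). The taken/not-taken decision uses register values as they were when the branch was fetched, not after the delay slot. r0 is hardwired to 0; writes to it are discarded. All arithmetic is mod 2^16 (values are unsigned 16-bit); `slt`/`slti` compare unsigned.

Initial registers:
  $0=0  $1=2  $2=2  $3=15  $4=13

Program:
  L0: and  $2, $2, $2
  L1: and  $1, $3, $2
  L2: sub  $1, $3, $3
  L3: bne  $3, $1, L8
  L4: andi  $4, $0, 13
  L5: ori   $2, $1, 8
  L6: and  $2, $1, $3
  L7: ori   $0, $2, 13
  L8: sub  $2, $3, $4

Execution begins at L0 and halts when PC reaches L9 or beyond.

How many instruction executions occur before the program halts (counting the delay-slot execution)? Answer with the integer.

6

PC=0  and  $2, $2, $2        | $0=0 $1=2 $2=2 $3=15 $4=13
PC=1  and  $1, $3, $2        | $0=0 $1=2 $2=2 $3=15 $4=13
PC=2  sub  $1, $3, $3        | $0=0 $1=0 $2=2 $3=15 $4=13
PC=3  bne  $3, $1, L8        | $0=0 $1=0 $2=2 $3=15 $4=13  [TAKEN]
PC=4  andi  $4, $0, 13       | $0=0 $1=0 $2=2 $3=15 $4=0
PC=8  sub  $2, $3, $4        | $0=0 $1=0 $2=15 $3=15 $4=0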